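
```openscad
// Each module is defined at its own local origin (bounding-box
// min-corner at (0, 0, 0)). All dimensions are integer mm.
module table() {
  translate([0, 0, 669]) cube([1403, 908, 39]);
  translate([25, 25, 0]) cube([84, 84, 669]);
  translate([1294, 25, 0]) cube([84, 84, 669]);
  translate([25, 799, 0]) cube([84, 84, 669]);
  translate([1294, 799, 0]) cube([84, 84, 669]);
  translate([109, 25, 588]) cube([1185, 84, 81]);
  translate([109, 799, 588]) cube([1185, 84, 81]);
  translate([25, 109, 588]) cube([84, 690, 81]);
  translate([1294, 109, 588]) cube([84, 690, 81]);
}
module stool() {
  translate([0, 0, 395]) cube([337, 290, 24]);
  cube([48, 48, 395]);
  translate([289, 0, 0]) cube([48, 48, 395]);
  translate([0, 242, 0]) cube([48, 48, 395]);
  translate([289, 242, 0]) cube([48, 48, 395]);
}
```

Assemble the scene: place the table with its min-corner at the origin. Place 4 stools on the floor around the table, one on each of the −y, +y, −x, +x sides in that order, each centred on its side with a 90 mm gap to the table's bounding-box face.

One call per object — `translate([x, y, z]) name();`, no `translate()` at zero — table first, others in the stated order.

table();
translate([533, -380, 0]) stool();
translate([533, 998, 0]) stool();
translate([-427, 309, 0]) stool();
translate([1493, 309, 0]) stool();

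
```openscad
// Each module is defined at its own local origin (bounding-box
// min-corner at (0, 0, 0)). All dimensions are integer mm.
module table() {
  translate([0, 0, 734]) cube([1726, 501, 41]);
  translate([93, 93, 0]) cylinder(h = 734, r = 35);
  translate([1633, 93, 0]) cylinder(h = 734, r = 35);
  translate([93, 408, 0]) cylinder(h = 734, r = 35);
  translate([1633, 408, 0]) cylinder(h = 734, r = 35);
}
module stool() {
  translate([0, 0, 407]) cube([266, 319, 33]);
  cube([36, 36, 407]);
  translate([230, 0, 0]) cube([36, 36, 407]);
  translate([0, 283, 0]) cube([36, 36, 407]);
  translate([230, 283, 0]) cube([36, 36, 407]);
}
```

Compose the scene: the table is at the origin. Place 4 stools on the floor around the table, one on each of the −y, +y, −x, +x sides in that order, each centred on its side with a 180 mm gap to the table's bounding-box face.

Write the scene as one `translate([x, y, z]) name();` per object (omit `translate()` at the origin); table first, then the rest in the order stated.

table();
translate([730, -499, 0]) stool();
translate([730, 681, 0]) stool();
translate([-446, 91, 0]) stool();
translate([1906, 91, 0]) stool();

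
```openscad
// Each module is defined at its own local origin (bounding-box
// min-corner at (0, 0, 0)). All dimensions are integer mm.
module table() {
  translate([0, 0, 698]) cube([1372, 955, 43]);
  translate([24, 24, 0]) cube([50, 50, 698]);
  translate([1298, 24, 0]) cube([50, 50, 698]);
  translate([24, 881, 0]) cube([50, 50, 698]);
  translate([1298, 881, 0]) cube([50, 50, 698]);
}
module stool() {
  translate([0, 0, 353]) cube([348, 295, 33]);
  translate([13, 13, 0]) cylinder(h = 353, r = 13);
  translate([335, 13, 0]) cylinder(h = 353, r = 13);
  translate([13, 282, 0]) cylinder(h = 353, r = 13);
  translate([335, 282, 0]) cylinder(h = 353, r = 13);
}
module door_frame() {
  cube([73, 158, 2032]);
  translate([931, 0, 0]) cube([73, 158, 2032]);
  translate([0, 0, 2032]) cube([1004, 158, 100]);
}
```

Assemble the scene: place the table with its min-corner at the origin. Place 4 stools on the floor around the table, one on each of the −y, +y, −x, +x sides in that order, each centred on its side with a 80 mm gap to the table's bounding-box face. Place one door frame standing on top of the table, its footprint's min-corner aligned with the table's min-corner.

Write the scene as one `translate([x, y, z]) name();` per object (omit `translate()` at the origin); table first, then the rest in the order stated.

table();
translate([512, -375, 0]) stool();
translate([512, 1035, 0]) stool();
translate([-428, 330, 0]) stool();
translate([1452, 330, 0]) stool();
translate([0, 0, 741]) door_frame();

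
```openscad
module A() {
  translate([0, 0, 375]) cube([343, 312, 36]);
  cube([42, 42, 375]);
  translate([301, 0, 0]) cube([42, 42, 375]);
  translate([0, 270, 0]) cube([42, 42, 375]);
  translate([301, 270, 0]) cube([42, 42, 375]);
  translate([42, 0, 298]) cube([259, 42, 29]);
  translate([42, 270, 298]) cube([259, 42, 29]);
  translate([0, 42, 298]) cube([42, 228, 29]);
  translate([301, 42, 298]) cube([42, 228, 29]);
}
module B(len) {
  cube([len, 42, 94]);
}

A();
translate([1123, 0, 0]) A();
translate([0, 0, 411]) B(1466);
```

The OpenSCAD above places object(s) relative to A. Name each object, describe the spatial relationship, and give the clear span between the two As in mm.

Second stool starts at x = 1123; first ends at x = 343; clear span = 1123 − 343 = 780 mm.

A is a stool. B is a beam. A beam spans the tops of two stools. The clear span between the two stools is 780 mm.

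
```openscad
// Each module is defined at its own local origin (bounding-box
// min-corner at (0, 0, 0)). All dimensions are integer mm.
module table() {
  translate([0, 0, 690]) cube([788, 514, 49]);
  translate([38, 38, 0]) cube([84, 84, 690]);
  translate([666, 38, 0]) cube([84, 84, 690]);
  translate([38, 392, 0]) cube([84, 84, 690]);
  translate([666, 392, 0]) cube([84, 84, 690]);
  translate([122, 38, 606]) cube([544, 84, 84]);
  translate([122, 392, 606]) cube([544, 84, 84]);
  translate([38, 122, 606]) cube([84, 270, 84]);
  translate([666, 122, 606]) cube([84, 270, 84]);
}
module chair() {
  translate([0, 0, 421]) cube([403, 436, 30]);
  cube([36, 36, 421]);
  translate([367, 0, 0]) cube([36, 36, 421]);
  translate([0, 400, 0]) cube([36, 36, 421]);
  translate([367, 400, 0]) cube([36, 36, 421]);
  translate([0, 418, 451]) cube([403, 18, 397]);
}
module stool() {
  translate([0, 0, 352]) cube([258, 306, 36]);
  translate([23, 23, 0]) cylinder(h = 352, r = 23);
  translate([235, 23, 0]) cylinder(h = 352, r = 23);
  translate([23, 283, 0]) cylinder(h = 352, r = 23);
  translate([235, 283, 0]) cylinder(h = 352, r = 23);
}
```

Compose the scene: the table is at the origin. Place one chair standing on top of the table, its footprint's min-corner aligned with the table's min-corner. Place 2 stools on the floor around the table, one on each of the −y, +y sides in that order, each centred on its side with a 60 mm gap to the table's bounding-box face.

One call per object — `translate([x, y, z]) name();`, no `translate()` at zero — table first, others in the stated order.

table();
translate([0, 0, 739]) chair();
translate([265, -366, 0]) stool();
translate([265, 574, 0]) stool();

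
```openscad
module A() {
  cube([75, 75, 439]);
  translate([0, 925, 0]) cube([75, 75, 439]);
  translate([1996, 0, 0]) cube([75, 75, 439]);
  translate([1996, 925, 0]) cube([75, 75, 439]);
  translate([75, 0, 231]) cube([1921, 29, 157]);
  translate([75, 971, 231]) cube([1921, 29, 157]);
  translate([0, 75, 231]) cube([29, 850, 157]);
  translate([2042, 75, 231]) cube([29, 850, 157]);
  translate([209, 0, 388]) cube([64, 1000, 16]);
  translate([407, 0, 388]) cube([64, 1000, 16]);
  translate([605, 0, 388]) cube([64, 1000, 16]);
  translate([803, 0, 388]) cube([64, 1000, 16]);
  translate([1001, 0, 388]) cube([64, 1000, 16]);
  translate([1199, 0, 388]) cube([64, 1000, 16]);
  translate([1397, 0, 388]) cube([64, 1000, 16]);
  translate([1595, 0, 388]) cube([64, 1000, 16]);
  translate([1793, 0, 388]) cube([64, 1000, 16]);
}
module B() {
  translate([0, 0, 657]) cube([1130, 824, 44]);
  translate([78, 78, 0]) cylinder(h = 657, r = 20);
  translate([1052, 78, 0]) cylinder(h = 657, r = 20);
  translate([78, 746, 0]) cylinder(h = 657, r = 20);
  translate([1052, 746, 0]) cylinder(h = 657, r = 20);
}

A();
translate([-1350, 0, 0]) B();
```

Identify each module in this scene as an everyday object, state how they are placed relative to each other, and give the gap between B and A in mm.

A is a bed frame. B is a table. The table is on the floor beside the bed frame on its −x side. The gap between the table and the bed frame is 220 mm.

The table's nearest face is 220 mm from the bed frame's −x face.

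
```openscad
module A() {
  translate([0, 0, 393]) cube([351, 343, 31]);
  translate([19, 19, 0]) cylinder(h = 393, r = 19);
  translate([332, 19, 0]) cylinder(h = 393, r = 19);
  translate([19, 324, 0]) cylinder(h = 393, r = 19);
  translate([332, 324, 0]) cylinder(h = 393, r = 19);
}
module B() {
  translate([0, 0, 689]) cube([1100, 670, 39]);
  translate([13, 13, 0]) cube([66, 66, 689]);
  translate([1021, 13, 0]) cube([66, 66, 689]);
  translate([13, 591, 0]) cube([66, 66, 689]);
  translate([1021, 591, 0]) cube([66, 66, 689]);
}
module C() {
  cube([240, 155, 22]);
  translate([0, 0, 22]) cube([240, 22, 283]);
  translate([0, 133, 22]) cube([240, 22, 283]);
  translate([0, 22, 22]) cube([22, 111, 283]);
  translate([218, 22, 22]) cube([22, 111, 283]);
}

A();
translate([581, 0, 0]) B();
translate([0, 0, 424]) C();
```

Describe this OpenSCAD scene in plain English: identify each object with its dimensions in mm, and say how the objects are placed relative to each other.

A is a simple wooden stool: a rectangular seat 351 mm (x) by 343 mm (y), 31 mm thick, top face at z = 424 mm, on four round legs, each 38 mm in diameter. The legs rest on z = 0, each leg's axis is inset half a diameter from the nearest pair of seat edges (so the leg's bounding box is flush with the corner).

B is a table with a 1100×670 mm rectangular top, 39 mm thick, top surface at z = 728 mm, supported by four 66×66 mm square legs, each inset 13 mm from the nearest pair of top edges, running from the floor.

C is an open-topped rectangular box: outside dimensions 240×155×305 mm, with a uniform wall and base thickness of 22 mm. The base is a full 240×155 slab on the floor; four walls sit on top of the base. The front and back walls (the −y and +y sides) span the full width; the two side walls fit between them.

The table is on the floor beside the stool on its +x side. The open box is on top of the stool.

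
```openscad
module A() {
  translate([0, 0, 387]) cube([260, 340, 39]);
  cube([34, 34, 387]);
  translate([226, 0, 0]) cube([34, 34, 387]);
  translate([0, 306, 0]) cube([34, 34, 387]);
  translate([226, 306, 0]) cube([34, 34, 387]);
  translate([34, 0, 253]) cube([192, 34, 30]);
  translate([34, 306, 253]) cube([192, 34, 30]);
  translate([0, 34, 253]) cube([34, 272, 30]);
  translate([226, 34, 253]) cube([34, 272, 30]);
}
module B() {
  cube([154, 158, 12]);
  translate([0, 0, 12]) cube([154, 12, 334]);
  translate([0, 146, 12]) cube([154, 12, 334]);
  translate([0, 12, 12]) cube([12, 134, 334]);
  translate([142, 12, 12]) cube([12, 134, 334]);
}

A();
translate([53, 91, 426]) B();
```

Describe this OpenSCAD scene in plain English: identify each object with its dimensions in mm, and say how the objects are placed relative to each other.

A is a simple wooden stool: a rectangular seat 260 mm (x) by 340 mm (y), 39 mm thick, top face at z = 426 mm, on four square legs, each 34×34 mm in cross-section. The legs rest on z = 0, each flush with a corner of the seat. Four stretchers, 34 mm wide and 30 mm tall, connect adjacent legs with their undersides at z = 253 mm, each running between the inner faces of the legs it joins and aligned with the legs' outer faces on the other axis.

B is an open-topped rectangular box: outside dimensions 154×158×346 mm, with a uniform wall and base thickness of 12 mm. The base is a full 154×158 slab on the floor; four walls sit on top of the base. The front and back walls (the −y and +y sides) span the full width; the two side walls fit between them.

The open box is on top of the stool, centred.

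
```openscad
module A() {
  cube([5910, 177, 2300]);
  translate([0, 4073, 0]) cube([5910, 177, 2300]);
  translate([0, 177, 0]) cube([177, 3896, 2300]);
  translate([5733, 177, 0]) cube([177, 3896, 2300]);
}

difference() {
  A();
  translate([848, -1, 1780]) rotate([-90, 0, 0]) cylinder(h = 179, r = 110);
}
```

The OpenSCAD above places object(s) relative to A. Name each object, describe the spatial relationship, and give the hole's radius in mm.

The subtracted cylinder has r = 110 mm.

A is a house frame. The house frame has a circular hole through its front wall. The hole's radius is 110 mm.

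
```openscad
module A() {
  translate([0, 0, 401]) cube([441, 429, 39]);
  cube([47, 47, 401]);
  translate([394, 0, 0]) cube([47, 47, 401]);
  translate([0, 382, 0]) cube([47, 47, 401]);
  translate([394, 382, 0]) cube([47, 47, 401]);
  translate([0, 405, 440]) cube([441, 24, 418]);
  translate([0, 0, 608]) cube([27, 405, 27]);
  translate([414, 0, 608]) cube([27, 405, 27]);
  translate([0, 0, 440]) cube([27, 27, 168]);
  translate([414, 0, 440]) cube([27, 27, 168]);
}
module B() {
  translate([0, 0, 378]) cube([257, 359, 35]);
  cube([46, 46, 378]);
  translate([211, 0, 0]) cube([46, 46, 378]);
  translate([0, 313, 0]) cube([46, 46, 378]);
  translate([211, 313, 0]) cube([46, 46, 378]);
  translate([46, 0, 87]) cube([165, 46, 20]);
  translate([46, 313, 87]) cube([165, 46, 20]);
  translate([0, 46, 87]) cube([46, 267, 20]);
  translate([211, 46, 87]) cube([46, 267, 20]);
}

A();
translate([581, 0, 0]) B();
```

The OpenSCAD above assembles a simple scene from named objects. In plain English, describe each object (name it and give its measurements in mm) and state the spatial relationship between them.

A is a chair: 441×429 mm seat, 39 mm thick, top at z = 440 mm, on four 47 mm square corner legs flush with the seat edges. A 24 mm thick backrest slab spans the full seat width, extending 418 mm above the seat top, its back face flush with the seat's +y edge. Two armrests of 27×27 mm section run along each side from the seat's front edge to the front of the backrest, top faces 195 mm above the seat top and outer faces flush with the seat's x-edges; a 27×27 mm post under the front of each armrest stands on the seat at the front corner.

B is a four-legged stool. The seat is a 257×359×35 mm slab whose top surface is at z = 413 mm; four square legs, each 46×46 mm in cross-section, run from the floor (z = 0) to the underside of the seat, each flush with a corner of the seat. Four stretchers, 46 mm wide and 20 mm tall, connect adjacent legs with their undersides at z = 87 mm, each running between the inner faces of the legs it joins and aligned with the legs' outer faces on the other axis.

The stool is on the floor beside the chair on its +x side.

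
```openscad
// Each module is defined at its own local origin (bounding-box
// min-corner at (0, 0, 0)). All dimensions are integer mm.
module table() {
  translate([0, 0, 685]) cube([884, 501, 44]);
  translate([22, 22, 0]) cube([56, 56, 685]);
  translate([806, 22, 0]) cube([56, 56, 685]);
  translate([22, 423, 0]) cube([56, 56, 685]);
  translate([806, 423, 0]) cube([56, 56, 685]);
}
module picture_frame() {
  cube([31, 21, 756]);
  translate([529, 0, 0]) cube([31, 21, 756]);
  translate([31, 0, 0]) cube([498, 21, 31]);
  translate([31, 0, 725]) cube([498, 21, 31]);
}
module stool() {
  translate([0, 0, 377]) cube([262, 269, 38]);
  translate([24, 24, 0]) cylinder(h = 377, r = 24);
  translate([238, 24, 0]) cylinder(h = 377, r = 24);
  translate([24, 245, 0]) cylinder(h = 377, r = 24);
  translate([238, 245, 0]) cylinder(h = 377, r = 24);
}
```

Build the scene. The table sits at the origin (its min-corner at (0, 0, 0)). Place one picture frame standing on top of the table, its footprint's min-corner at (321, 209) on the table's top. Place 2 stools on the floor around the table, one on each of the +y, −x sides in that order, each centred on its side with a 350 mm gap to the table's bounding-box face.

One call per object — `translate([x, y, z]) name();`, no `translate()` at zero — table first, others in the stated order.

table();
translate([321, 209, 729]) picture_frame();
translate([311, 851, 0]) stool();
translate([-612, 116, 0]) stool();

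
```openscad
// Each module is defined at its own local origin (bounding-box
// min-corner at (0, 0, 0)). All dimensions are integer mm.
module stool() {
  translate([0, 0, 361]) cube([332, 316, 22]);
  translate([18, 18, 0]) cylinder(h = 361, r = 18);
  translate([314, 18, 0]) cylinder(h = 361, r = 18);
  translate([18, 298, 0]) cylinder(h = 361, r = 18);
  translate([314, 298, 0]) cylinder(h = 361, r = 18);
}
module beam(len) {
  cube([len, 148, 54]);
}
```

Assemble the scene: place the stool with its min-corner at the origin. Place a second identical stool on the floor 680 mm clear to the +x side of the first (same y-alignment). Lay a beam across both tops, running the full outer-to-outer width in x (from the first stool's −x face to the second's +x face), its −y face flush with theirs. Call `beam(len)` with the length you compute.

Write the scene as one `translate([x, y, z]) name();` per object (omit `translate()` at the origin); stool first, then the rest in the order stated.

stool();
translate([1012, 0, 0]) stool();
translate([0, 0, 383]) beam(1344);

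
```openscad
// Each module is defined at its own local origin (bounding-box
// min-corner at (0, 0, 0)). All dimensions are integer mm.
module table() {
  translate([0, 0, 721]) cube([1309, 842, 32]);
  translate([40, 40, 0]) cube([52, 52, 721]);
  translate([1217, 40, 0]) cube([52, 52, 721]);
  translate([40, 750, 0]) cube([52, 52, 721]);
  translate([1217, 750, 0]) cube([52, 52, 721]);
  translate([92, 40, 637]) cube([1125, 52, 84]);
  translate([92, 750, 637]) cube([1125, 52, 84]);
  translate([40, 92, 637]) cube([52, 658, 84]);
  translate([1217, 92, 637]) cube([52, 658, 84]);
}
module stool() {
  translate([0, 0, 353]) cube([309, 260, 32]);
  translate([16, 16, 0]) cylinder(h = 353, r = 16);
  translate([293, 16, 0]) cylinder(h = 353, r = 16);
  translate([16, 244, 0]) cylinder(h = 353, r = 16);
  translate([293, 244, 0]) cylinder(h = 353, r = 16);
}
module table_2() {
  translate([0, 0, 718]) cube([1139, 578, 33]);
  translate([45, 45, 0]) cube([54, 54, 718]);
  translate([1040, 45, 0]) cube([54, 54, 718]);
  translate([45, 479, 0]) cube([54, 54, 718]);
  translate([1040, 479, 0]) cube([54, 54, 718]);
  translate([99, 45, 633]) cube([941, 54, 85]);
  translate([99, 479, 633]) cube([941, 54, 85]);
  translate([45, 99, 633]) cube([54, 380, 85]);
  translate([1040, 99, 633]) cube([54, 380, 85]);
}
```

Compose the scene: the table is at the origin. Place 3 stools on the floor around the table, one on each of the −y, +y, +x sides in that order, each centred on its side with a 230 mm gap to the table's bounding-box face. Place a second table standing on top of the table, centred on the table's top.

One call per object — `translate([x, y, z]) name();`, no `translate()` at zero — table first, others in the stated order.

table();
translate([500, -490, 0]) stool();
translate([500, 1072, 0]) stool();
translate([1539, 291, 0]) stool();
translate([85, 132, 753]) table_2();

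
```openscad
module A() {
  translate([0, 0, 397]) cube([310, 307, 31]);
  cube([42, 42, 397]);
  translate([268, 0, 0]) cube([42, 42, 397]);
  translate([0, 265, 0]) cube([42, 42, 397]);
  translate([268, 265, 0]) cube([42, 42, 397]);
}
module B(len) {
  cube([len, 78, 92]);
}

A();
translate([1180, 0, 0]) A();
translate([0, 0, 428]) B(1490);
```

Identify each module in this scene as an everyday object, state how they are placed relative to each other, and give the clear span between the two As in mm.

A is a stool. B is a beam. A beam spans the tops of two stools. The clear span between the two stools is 870 mm.

Second stool starts at x = 1180; first ends at x = 310; clear span = 1180 − 310 = 870 mm.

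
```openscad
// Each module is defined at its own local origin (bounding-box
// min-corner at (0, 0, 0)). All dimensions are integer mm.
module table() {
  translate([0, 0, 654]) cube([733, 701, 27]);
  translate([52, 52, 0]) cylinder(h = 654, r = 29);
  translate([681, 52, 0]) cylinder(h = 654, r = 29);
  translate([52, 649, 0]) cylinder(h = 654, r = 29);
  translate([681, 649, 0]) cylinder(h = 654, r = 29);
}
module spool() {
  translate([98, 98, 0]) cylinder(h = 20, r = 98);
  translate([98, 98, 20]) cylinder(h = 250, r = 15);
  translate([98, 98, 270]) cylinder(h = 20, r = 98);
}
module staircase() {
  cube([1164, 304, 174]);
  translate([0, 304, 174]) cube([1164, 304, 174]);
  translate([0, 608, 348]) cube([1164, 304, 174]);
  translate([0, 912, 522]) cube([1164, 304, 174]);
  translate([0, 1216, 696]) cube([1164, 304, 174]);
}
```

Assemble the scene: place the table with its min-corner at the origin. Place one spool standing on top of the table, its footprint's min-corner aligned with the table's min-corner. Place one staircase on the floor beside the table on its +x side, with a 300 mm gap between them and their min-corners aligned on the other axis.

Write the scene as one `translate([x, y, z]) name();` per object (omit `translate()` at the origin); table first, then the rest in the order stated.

table();
translate([0, 0, 681]) spool();
translate([1033, 0, 0]) staircase();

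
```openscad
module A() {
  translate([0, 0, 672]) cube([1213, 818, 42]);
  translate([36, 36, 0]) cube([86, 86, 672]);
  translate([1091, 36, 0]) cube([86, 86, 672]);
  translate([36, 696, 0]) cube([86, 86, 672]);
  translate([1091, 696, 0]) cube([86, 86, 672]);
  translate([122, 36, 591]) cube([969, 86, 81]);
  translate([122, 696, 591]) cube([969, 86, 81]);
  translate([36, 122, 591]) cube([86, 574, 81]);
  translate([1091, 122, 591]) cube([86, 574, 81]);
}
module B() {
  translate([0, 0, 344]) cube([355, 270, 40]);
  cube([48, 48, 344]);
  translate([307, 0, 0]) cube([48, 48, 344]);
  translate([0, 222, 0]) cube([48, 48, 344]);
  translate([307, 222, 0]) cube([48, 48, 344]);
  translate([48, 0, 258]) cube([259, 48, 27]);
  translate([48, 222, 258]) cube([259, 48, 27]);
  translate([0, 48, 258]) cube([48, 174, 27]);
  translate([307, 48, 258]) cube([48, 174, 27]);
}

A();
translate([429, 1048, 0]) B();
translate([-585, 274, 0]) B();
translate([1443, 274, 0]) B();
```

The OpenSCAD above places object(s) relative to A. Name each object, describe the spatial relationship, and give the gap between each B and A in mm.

A is a table. B is a stool. Three stools sit around the table at the +y, −x, +x sides. The gap between each stool and the table is 230 mm.

Each stool's nearest face is 230 mm from the table's bounding box.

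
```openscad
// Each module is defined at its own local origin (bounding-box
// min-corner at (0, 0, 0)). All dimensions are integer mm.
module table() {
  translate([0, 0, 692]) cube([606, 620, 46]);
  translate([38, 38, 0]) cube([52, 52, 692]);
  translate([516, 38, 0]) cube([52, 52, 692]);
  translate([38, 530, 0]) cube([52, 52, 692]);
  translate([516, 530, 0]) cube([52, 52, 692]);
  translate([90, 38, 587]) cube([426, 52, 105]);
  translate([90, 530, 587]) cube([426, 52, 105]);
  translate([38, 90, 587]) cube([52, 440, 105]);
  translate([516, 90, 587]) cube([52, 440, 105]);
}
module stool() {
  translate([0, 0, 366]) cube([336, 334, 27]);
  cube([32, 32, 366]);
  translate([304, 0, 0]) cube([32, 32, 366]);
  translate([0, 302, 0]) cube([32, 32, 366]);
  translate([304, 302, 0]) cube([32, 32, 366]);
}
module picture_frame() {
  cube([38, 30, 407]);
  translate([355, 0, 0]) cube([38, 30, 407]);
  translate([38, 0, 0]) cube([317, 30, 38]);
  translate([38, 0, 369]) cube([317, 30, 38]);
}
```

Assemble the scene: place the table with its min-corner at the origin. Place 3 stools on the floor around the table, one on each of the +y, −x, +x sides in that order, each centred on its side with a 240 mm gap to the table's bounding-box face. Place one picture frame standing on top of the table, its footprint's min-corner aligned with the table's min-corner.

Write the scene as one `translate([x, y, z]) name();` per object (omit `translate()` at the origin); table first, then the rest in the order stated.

table();
translate([135, 860, 0]) stool();
translate([-576, 143, 0]) stool();
translate([846, 143, 0]) stool();
translate([0, 0, 738]) picture_frame();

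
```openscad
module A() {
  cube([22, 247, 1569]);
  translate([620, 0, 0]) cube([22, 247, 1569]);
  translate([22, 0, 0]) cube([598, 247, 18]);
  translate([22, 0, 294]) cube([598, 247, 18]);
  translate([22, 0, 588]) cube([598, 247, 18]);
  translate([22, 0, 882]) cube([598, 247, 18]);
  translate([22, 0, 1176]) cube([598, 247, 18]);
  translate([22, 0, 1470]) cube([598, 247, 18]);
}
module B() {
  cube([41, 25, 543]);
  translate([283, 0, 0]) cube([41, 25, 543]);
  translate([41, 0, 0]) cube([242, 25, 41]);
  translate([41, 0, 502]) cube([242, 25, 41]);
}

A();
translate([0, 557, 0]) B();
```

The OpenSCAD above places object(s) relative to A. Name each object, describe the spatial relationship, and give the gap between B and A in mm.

The picture frame's nearest face is 310 mm from the bookshelf's +y face.

A is a bookshelf. B is a picture frame. The picture frame is on the floor beside the bookshelf on its +y side. The gap between the picture frame and the bookshelf is 310 mm.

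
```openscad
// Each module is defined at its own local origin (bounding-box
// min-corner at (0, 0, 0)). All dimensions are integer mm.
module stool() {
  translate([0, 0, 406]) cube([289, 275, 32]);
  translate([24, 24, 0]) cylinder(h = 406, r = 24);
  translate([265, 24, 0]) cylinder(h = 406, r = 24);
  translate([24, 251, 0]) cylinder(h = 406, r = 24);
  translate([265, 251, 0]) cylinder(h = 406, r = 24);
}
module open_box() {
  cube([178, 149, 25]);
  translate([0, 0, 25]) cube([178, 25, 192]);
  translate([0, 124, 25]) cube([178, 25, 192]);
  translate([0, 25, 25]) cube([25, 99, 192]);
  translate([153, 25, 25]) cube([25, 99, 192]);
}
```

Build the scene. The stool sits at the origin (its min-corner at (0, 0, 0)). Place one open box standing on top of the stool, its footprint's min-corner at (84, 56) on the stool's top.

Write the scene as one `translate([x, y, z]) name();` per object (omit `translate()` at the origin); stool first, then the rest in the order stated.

stool();
translate([84, 56, 438]) open_box();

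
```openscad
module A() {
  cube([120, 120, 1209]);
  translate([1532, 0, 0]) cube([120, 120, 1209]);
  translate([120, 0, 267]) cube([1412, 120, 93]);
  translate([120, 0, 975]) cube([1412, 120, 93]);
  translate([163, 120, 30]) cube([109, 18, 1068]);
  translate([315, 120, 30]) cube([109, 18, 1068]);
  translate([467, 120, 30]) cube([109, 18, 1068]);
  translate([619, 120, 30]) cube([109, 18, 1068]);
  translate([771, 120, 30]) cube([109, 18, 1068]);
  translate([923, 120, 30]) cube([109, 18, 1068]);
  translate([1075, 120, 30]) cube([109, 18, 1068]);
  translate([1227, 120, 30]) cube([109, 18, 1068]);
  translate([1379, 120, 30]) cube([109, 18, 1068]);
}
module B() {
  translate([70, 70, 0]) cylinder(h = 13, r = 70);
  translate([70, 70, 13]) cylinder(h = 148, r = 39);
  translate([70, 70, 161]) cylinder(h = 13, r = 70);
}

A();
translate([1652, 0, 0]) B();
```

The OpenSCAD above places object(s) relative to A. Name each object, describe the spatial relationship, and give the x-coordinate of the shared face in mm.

A is a fence section. B is a spool. The spool is against the fence section's +x side, with their −y faces flush. The x-coordinate of the shared face is 1652 mm.

The fence section's +x face and the spool's −x face are both at x = 1652 mm.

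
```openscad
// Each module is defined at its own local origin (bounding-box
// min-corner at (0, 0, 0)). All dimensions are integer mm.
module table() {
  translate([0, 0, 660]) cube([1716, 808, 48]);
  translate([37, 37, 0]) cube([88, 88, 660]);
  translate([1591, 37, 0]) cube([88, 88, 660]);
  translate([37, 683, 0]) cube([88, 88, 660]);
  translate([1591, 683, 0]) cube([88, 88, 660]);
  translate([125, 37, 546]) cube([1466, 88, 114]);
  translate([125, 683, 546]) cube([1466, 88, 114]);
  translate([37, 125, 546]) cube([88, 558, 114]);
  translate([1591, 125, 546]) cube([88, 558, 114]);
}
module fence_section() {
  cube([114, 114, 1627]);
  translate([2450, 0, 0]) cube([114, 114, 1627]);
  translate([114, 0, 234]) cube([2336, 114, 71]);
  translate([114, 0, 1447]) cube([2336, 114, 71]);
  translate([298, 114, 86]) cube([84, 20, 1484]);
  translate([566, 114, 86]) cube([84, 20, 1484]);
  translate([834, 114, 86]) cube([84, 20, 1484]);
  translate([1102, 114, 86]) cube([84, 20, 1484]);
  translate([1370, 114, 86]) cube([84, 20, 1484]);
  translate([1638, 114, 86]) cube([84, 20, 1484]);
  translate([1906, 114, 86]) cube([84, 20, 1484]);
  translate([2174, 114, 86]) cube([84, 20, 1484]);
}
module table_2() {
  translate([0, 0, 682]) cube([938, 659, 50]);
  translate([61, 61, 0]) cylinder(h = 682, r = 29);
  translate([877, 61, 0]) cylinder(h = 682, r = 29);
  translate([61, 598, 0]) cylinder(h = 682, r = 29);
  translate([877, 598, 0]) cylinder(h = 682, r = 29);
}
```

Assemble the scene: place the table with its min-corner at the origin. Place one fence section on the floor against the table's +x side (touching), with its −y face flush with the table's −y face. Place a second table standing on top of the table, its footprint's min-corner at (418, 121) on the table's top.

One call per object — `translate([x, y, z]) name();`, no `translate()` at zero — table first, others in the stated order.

table();
translate([1716, 0, 0]) fence_section();
translate([418, 121, 708]) table_2();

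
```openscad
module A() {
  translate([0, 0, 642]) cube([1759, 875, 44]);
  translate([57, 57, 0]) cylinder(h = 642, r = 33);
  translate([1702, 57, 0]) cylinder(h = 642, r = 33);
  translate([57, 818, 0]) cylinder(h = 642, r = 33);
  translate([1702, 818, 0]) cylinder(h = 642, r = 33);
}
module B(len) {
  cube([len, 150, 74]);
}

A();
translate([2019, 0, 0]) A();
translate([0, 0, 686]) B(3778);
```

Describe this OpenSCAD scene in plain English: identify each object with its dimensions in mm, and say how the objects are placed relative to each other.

A is a rectangular dining table. The top is 1759×875×44 mm with its upper surface at z = 686 mm. It stands on four round legs of 66 mm diameter, each leg's bounding box inset 24 mm from the nearest pair of top edges, running from the floor to the underside of the top.

B is a rectangular beam 3778 mm long (x), 150 mm deep (y), 74 mm thick (z).

The beam spans the tops of two tables placed 260 mm apart, resting at z = 686 mm.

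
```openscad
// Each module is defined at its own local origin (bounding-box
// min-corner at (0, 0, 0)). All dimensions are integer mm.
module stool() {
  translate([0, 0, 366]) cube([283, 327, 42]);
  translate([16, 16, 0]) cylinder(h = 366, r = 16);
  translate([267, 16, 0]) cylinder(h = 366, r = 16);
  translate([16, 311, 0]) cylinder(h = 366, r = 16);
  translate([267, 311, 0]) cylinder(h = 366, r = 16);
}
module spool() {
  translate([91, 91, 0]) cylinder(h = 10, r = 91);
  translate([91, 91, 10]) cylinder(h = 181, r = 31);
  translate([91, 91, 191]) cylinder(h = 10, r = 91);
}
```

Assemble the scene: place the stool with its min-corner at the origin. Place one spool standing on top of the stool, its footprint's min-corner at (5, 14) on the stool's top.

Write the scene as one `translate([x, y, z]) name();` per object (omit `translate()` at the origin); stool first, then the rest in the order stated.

stool();
translate([5, 14, 408]) spool();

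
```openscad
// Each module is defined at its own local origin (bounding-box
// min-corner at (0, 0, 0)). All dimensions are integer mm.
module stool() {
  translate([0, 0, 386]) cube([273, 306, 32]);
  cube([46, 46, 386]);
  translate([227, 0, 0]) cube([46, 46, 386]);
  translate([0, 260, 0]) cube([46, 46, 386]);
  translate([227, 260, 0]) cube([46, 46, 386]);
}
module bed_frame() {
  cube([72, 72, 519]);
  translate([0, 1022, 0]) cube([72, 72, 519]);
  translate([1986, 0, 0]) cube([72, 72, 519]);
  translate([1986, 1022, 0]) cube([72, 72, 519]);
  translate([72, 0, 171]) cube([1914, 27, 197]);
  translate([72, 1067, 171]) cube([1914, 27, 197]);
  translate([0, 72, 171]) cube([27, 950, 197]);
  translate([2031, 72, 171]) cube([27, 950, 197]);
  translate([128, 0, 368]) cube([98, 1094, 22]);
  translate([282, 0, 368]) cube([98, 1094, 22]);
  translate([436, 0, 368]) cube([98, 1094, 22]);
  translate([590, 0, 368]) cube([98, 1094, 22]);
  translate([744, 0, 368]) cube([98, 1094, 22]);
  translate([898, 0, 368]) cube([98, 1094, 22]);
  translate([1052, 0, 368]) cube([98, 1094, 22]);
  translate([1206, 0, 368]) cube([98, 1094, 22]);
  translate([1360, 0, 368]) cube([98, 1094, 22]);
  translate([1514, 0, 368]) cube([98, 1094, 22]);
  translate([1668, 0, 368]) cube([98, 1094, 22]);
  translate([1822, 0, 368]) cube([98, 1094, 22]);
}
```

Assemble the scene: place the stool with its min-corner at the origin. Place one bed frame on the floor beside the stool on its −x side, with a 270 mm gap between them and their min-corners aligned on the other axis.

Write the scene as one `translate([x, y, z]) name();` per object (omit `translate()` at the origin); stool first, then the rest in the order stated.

stool();
translate([-2328, 0, 0]) bed_frame();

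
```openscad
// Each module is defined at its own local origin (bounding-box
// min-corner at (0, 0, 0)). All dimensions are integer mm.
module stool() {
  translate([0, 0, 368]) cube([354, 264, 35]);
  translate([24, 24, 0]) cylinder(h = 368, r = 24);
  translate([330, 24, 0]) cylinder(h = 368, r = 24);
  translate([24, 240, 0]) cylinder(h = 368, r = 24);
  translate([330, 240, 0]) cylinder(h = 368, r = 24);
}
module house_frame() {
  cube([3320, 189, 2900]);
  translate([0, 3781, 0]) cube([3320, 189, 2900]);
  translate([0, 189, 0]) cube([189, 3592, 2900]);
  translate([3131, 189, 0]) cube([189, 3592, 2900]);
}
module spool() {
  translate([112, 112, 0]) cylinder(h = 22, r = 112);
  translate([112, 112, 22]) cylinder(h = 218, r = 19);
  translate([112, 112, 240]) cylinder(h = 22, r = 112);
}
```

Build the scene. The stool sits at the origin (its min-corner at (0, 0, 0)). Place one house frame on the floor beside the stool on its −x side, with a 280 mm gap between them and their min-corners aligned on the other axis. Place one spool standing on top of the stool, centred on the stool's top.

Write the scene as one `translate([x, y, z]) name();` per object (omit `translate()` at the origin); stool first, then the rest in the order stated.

stool();
translate([-3600, 0, 0]) house_frame();
translate([65, 20, 403]) spool();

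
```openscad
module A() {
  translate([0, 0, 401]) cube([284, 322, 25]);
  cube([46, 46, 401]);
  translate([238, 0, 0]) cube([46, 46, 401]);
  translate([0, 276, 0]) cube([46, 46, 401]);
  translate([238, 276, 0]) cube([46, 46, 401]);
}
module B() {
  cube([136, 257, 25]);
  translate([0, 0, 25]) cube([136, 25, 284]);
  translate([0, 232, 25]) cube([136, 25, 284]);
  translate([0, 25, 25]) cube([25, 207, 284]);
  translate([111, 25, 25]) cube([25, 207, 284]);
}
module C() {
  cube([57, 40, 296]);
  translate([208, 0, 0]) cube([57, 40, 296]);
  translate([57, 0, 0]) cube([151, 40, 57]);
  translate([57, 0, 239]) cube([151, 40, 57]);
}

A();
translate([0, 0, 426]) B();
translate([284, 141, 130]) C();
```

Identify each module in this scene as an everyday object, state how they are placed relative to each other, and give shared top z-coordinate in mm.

A is a stool. B is an open box. C is a picture frame. The open box is on top of the stool. The picture frame is beside the stool with their tops flush at z = 426. The shared top z-coordinate is 426 mm.

Both tops at z = 426 mm.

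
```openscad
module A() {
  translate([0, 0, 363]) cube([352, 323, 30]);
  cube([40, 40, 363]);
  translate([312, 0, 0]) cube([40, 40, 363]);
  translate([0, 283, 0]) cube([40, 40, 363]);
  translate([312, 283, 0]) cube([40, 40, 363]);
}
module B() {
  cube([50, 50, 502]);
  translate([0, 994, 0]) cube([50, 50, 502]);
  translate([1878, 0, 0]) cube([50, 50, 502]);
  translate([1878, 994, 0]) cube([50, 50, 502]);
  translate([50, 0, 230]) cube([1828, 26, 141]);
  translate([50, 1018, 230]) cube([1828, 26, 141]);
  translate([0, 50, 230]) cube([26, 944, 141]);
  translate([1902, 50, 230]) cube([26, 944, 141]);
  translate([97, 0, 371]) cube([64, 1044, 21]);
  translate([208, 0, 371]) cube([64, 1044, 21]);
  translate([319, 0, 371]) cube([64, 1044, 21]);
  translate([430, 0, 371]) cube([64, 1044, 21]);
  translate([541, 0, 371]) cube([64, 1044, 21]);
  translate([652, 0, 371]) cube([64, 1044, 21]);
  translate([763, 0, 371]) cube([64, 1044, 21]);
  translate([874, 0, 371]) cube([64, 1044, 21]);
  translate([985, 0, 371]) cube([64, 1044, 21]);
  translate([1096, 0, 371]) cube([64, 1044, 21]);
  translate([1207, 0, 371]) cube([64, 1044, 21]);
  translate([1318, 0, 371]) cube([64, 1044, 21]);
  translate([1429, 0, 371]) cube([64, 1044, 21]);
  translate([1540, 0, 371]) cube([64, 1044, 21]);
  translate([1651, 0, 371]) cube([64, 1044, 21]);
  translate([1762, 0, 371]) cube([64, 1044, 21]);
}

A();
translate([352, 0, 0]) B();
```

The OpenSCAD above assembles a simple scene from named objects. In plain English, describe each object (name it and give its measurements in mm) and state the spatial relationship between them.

A is a four-legged stool. The seat is a 352×323×30 mm slab whose top surface is at z = 393 mm; four square legs, each 40×40 mm in cross-section, run from the floor (z = 0) to the underside of the seat, each flush with a corner of the seat.

B is a bed frame 1928 mm long (x) by 1044 mm wide (y). Four 50×50 mm corner posts, 502 mm tall, at the corners of the footprint. Four rails of 26 mm thickness and 141 mm height run between adjacent posts with their undersides at z = 230 mm, their outer faces flush with the outside of the frame (the two x-running rails run between the posts' inner faces; the two y-running rails run between the posts' inner faces). 16 slats, each 64 mm wide (x) and 21 mm thick, lie across the top of the two x-running rails, running the full 1044 mm width of the frame in y; the slats are evenly spaced along x between the inner faces of the end posts with equal gaps (rounded down to the nearest mm) at the −x end and between each pair — any rounding remainder accumulates at the +x end.

The bed frame is against the stool's +x side, with their −y faces flush.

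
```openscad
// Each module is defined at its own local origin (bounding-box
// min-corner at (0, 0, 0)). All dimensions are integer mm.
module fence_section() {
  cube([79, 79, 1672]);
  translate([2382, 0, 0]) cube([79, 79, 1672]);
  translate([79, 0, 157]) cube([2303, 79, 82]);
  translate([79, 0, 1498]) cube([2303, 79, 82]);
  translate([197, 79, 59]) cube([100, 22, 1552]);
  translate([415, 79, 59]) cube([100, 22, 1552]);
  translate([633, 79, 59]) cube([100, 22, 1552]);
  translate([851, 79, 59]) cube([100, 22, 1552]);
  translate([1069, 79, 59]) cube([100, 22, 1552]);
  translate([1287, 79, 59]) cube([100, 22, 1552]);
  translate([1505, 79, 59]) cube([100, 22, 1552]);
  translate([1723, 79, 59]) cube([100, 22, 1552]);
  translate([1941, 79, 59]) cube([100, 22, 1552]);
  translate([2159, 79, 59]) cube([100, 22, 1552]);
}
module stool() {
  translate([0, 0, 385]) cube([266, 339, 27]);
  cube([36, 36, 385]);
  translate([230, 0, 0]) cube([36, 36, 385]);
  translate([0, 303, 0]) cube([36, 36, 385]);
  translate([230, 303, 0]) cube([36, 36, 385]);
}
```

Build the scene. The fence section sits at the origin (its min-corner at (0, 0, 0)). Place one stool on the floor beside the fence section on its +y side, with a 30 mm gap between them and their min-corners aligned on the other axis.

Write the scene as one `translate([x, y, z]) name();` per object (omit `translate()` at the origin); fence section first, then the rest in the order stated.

fence_section();
translate([0, 131, 0]) stool();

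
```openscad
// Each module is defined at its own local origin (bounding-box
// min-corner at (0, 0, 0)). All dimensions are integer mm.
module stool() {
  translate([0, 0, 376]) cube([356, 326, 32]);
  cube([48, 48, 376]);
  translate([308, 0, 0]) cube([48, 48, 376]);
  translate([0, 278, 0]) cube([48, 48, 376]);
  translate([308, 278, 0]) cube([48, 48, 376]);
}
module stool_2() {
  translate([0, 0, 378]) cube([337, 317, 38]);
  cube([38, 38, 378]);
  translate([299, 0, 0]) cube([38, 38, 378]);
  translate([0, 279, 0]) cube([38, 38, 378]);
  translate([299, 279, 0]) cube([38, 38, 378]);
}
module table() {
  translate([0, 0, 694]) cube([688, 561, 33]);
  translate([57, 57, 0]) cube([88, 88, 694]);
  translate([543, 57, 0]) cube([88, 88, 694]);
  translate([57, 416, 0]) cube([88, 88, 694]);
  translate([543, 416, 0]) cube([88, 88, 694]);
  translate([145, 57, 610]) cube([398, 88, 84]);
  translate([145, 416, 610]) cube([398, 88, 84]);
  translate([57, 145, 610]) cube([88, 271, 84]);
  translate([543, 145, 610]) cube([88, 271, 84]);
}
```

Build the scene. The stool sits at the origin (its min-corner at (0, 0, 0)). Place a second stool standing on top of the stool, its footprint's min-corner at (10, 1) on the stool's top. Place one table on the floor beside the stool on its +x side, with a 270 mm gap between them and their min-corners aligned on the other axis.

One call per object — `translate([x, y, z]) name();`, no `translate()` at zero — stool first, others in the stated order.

stool();
translate([10, 1, 408]) stool_2();
translate([626, 0, 0]) table();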